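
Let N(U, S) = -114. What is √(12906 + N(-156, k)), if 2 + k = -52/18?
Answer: 2*√3198 ≈ 113.10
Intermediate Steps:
k = -44/9 (k = -2 - 52/18 = -2 - 52*1/18 = -2 - 26/9 = -44/9 ≈ -4.8889)
√(12906 + N(-156, k)) = √(12906 - 114) = √12792 = 2*√3198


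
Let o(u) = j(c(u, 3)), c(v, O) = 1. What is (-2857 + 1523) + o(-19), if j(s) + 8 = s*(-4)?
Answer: -1346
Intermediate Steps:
j(s) = -8 - 4*s (j(s) = -8 + s*(-4) = -8 - 4*s)
o(u) = -12 (o(u) = -8 - 4*1 = -8 - 4 = -12)
(-2857 + 1523) + o(-19) = (-2857 + 1523) - 12 = -1334 - 12 = -1346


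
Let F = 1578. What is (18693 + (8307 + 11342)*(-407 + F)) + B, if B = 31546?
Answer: 23059218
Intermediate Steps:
(18693 + (8307 + 11342)*(-407 + F)) + B = (18693 + (8307 + 11342)*(-407 + 1578)) + 31546 = (18693 + 19649*1171) + 31546 = (18693 + 23008979) + 31546 = 23027672 + 31546 = 23059218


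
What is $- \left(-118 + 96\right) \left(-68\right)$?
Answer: $-1496$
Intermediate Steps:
$- \left(-118 + 96\right) \left(-68\right) = - \left(-22\right) \left(-68\right) = \left(-1\right) 1496 = -1496$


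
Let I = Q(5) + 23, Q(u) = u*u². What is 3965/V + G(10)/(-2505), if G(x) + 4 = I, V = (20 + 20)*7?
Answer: 659467/46760 ≈ 14.103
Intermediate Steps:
V = 280 (V = 40*7 = 280)
Q(u) = u³
I = 148 (I = 5³ + 23 = 125 + 23 = 148)
G(x) = 144 (G(x) = -4 + 148 = 144)
3965/V + G(10)/(-2505) = 3965/280 + 144/(-2505) = 3965*(1/280) + 144*(-1/2505) = 793/56 - 48/835 = 659467/46760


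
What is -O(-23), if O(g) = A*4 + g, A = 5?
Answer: 3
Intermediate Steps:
O(g) = 20 + g (O(g) = 5*4 + g = 20 + g)
-O(-23) = -(20 - 23) = -1*(-3) = 3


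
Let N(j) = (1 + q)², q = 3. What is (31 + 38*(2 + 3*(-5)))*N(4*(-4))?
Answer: -7408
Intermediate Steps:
N(j) = 16 (N(j) = (1 + 3)² = 4² = 16)
(31 + 38*(2 + 3*(-5)))*N(4*(-4)) = (31 + 38*(2 + 3*(-5)))*16 = (31 + 38*(2 - 15))*16 = (31 + 38*(-13))*16 = (31 - 494)*16 = -463*16 = -7408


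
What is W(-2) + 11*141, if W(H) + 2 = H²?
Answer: 1553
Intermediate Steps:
W(H) = -2 + H²
W(-2) + 11*141 = (-2 + (-2)²) + 11*141 = (-2 + 4) + 1551 = 2 + 1551 = 1553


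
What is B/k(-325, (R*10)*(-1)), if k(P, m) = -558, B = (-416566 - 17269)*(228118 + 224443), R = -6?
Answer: 196336801435/558 ≈ 3.5186e+8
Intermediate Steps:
B = -196336801435 (B = -433835*452561 = -196336801435)
B/k(-325, (R*10)*(-1)) = -196336801435/(-558) = -196336801435*(-1/558) = 196336801435/558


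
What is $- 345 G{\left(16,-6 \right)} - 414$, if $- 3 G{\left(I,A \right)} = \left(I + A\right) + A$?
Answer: $46$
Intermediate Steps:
$G{\left(I,A \right)} = - \frac{2 A}{3} - \frac{I}{3}$ ($G{\left(I,A \right)} = - \frac{\left(I + A\right) + A}{3} = - \frac{\left(A + I\right) + A}{3} = - \frac{I + 2 A}{3} = - \frac{2 A}{3} - \frac{I}{3}$)
$- 345 G{\left(16,-6 \right)} - 414 = - 345 \left(\left(- \frac{2}{3}\right) \left(-6\right) - \frac{16}{3}\right) - 414 = - 345 \left(4 - \frac{16}{3}\right) - 414 = \left(-345\right) \left(- \frac{4}{3}\right) - 414 = 460 - 414 = 46$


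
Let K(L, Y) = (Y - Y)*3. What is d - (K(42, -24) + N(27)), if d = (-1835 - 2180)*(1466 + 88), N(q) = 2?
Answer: -6239312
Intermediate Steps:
K(L, Y) = 0 (K(L, Y) = 0*3 = 0)
d = -6239310 (d = -4015*1554 = -6239310)
d - (K(42, -24) + N(27)) = -6239310 - (0 + 2) = -6239310 - 1*2 = -6239310 - 2 = -6239312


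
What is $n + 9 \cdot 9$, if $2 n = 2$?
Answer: $82$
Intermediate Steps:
$n = 1$ ($n = \frac{1}{2} \cdot 2 = 1$)
$n + 9 \cdot 9 = 1 + 9 \cdot 9 = 1 + 81 = 82$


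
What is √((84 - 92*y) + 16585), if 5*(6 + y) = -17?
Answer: 3*√48705/5 ≈ 132.42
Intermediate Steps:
y = -47/5 (y = -6 + (⅕)*(-17) = -6 - 17/5 = -47/5 ≈ -9.4000)
√((84 - 92*y) + 16585) = √((84 - 92*(-47/5)) + 16585) = √((84 + 4324/5) + 16585) = √(4744/5 + 16585) = √(87669/5) = 3*√48705/5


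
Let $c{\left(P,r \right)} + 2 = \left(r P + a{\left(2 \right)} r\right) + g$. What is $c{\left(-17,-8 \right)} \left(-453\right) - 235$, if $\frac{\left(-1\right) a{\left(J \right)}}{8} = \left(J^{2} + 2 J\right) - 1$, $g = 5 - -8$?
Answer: $-269770$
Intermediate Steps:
$g = 13$ ($g = 5 + 8 = 13$)
$a{\left(J \right)} = 8 - 16 J - 8 J^{2}$ ($a{\left(J \right)} = - 8 \left(\left(J^{2} + 2 J\right) - 1\right) = - 8 \left(-1 + J^{2} + 2 J\right) = 8 - 16 J - 8 J^{2}$)
$c{\left(P,r \right)} = 11 - 56 r + P r$ ($c{\left(P,r \right)} = -2 + \left(\left(r P + \left(8 - 32 - 8 \cdot 2^{2}\right) r\right) + 13\right) = -2 + \left(\left(P r + \left(8 - 32 - 32\right) r\right) + 13\right) = -2 + \left(\left(P r - 56 r\right) + 13\right) = -2 + \left(\left(- 56 r + P r\right) + 13\right) = -2 + \left(13 - 56 r + P r\right) = 11 - 56 r + P r$)
$c{\left(-17,-8 \right)} \left(-453\right) - 235 = \left(11 - -448 - -136\right) \left(-453\right) - 235 = \left(11 + 448 + 136\right) \left(-453\right) - 235 = 595 \left(-453\right) - 235 = -269535 - 235 = -269770$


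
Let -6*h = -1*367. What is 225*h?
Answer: 27525/2 ≈ 13763.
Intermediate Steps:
h = 367/6 (h = -(-1)*367/6 = -⅙*(-367) = 367/6 ≈ 61.167)
225*h = 225*(367/6) = 27525/2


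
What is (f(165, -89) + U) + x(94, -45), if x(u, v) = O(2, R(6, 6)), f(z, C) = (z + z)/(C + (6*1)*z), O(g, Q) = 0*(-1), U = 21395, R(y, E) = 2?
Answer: 19277225/901 ≈ 21395.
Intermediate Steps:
O(g, Q) = 0
f(z, C) = 2*z/(C + 6*z) (f(z, C) = (2*z)/(C + 6*z) = 2*z/(C + 6*z))
x(u, v) = 0
(f(165, -89) + U) + x(94, -45) = (2*165/(-89 + 6*165) + 21395) + 0 = (2*165/(-89 + 990) + 21395) + 0 = (2*165/901 + 21395) + 0 = (2*165*(1/901) + 21395) + 0 = (330/901 + 21395) + 0 = 19277225/901 + 0 = 19277225/901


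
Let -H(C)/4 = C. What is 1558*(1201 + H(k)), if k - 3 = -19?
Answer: 1970870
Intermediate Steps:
k = -16 (k = 3 - 19 = -16)
H(C) = -4*C
1558*(1201 + H(k)) = 1558*(1201 - 4*(-16)) = 1558*(1201 + 64) = 1558*1265 = 1970870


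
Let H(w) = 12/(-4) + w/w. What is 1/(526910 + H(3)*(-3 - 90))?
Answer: 1/527096 ≈ 1.8972e-6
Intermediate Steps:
H(w) = -2 (H(w) = 12*(-1/4) + 1 = -3 + 1 = -2)
1/(526910 + H(3)*(-3 - 90)) = 1/(526910 - 2*(-3 - 90)) = 1/(526910 - 2*(-93)) = 1/(526910 + 186) = 1/527096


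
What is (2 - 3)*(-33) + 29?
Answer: 62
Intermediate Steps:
(2 - 3)*(-33) + 29 = -1*(-33) + 29 = 33 + 29 = 62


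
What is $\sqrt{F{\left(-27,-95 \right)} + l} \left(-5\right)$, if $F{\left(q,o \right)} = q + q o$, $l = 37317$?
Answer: $- 5 \sqrt{39855} \approx -998.19$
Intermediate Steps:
$F{\left(q,o \right)} = q + o q$
$\sqrt{F{\left(-27,-95 \right)} + l} \left(-5\right) = \sqrt{- 27 \left(1 - 95\right) + 37317} \left(-5\right) = \sqrt{\left(-27\right) \left(-94\right) + 37317} \left(-5\right) = \sqrt{2538 + 37317} \left(-5\right) = \sqrt{39855} \left(-5\right) = - 5 \sqrt{39855}$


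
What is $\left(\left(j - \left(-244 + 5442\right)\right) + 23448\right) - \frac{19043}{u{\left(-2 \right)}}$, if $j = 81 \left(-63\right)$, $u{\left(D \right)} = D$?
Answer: $\frac{45337}{2} \approx 22669.0$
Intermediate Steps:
$j = -5103$
$\left(\left(j - \left(-244 + 5442\right)\right) + 23448\right) - \frac{19043}{u{\left(-2 \right)}} = \left(\left(-5103 - \left(-244 + 5442\right)\right) + 23448\right) - \frac{19043}{-2} = \left(\left(-5103 - 5198\right) + 23448\right) - 19043 \left(- \frac{1}{2}\right) = \left(\left(-5103 - 5198\right) + 23448\right) - - \frac{19043}{2} = \left(-10301 + 23448\right) + \frac{19043}{2} = 13147 + \frac{19043}{2} = \frac{45337}{2}$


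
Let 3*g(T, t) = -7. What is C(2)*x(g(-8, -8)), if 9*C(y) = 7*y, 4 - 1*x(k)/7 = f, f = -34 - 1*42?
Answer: 7840/9 ≈ 871.11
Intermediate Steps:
g(T, t) = -7/3 (g(T, t) = (⅓)*(-7) = -7/3)
f = -76 (f = -34 - 42 = -76)
x(k) = 560 (x(k) = 28 - 7*(-76) = 28 + 532 = 560)
C(y) = 7*y/9 (C(y) = (7*y)/9 = 7*y/9)
C(2)*x(g(-8, -8)) = ((7/9)*2)*560 = (14/9)*560 = 7840/9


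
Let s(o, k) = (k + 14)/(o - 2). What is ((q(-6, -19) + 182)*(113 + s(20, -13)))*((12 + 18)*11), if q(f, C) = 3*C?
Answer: 13990625/3 ≈ 4.6635e+6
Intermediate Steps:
s(o, k) = (14 + k)/(-2 + o)
((q(-6, -19) + 182)*(113 + s(20, -13)))*((12 + 18)*11) = ((3*(-19) + 182)*(113 + (14 - 13)/(-2 + 20)))*((12 + 18)*11) = ((-57 + 182)*(113 + 1/18))*(30*11) = (125*(113 + (1/18)*1))*330 = (125*(113 + 1/18))*330 = (125*(2035/18))*330 = (254375/18)*330 = 13990625/3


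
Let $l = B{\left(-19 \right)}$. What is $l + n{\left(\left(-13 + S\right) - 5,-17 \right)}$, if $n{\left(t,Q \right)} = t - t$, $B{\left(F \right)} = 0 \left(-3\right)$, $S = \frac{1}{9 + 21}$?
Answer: $0$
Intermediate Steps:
$S = \frac{1}{30} \approx 0.033333$
$B{\left(F \right)} = 0$
$n{\left(t,Q \right)} = 0$
$l = 0$
$l + n{\left(\left(-13 + S\right) - 5,-17 \right)} = 0 + 0 = 0$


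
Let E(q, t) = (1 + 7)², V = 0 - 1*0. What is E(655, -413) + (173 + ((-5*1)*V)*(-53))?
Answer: 237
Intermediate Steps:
V = 0 (V = 0 + 0 = 0)
E(q, t) = 64 (E(q, t) = 8² = 64)
E(655, -413) + (173 + ((-5*1)*V)*(-53)) = 64 + (173 + (-5*1*0)*(-53)) = 64 + (173 - 5*0*(-53)) = 64 + (173 + 0*(-53)) = 64 + (173 + 0) = 64 + 173 = 237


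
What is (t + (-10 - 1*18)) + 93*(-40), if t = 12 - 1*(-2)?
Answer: -3734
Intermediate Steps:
t = 14 (t = 12 + 2 = 14)
(t + (-10 - 1*18)) + 93*(-40) = (14 + (-10 - 1*18)) + 93*(-40) = (14 + (-10 - 18)) - 3720 = (14 - 28) - 3720 = -14 - 3720 = -3734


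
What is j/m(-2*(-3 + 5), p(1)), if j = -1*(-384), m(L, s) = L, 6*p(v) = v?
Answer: -96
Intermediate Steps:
p(v) = v/6
j = 384
j/m(-2*(-3 + 5), p(1)) = 384/((-2*(-3 + 5))) = 384/((-2*2)) = 384/(-4) = 384*(-¼) = -96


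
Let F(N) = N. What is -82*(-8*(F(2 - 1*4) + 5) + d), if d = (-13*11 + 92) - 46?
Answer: 9922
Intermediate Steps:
d = -97 (d = (-143 + 92) - 46 = -51 - 46 = -97)
-82*(-8*(F(2 - 1*4) + 5) + d) = -82*(-8*((2 - 1*4) + 5) - 97) = -82*(-8*((2 - 4) + 5) - 97) = -82*(-8*(-2 + 5) - 97) = -82*(-8*3 - 97) = -82*(-24 - 97) = -82*(-121) = 9922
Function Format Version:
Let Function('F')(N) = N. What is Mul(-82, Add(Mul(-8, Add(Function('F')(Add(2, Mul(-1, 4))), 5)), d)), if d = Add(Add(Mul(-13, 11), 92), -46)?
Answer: 9922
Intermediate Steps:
d = -97 (d = Add(Add(-143, 92), -46) = Add(-51, -46) = -97)
Mul(-82, Add(Mul(-8, Add(Function('F')(Add(2, Mul(-1, 4))), 5)), d)) = Mul(-82, Add(Mul(-8, Add(Add(2, Mul(-1, 4)), 5)), -97)) = Mul(-82, Add(Mul(-8, Add(Add(2, -4), 5)), -97)) = Mul(-82, Add(Mul(-8, Add(-2, 5)), -97)) = Mul(-82, Add(Mul(-8, 3), -97)) = Mul(-82, Add(-24, -97)) = Mul(-82, -121) = 9922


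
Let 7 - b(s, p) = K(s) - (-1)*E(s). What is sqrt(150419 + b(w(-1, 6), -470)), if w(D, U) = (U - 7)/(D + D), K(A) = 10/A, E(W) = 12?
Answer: sqrt(150394) ≈ 387.81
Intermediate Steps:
w(D, U) = (-7 + U)/(2*D) (w(D, U) = (-7 + U)/((2*D)) = (-7 + U)*(1/(2*D)) = (-7 + U)/(2*D))
b(s, p) = -5 - 10/s (b(s, p) = 7 - (10/s - (-1)*12) = 7 - (10/s - 1*(-12)) = 7 - (10/s + 12) = 7 - (12 + 10/s) = 7 + (-12 - 10/s) = -5 - 10/s)
sqrt(150419 + b(w(-1, 6), -470)) = sqrt(150419 + (-5 - 10*(-2/(-7 + 6)))) = sqrt(150419 + (-5 - 10/((1/2)*(-1)*(-1)))) = sqrt(150419 + (-5 - 10/1/2)) = sqrt(150419 + (-5 - 10*2)) = sqrt(150419 + (-5 - 20)) = sqrt(150419 - 25) = sqrt(150394)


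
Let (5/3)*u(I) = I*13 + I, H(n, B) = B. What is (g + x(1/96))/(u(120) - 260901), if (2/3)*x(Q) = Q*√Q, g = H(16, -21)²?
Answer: -49/28877 - √6/399195648 ≈ -0.0016969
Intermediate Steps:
u(I) = 42*I/5 (u(I) = 3*(I*13 + I)/5 = 3*(13*I + I)/5 = 3*(14*I)/5 = 42*I/5)
g = 441 (g = (-21)² = 441)
x(Q) = 3*Q^(3/2)/2 (x(Q) = 3*(Q*√Q)/2 = 3*Q^(3/2)/2)
(g + x(1/96))/(u(120) - 260901) = (441 + 3*(1/96)^(3/2)/2)/((42/5)*120 - 260901) = (441 + 3*(1/96)^(3/2)/2)/(1008 - 260901) = (441 + 3*(√6/2304)/2)/(-259893) = (441 + √6/1536)*(-1/259893) = -49/28877 - √6/399195648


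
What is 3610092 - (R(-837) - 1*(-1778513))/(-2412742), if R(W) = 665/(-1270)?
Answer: 2212396482177225/612836468 ≈ 3.6101e+6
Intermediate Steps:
R(W) = -133/254 (R(W) = 665*(-1/1270) = -133/254)
3610092 - (R(-837) - 1*(-1778513))/(-2412742) = 3610092 - (-133/254 - 1*(-1778513))/(-2412742) = 3610092 - (-133/254 + 1778513)*(-1)/2412742 = 3610092 - 451742169*(-1)/(254*2412742) = 3610092 - 1*(-451742169/612836468) = 3610092 + 451742169/612836468 = 2212396482177225/612836468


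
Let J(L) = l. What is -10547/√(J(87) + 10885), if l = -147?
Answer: -10547*√10738/10738 ≈ -101.78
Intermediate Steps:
J(L) = -147
-10547/√(J(87) + 10885) = -10547/√(-147 + 10885) = -10547*√10738/10738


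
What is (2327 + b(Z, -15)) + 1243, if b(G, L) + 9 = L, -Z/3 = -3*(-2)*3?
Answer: 3546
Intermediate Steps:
Z = -54 (Z = -3*(-3*(-2))*3 = -18*3 = -3*18 = -54)
b(G, L) = -9 + L
(2327 + b(Z, -15)) + 1243 = (2327 + (-9 - 15)) + 1243 = (2327 - 24) + 1243 = 2303 + 1243 = 3546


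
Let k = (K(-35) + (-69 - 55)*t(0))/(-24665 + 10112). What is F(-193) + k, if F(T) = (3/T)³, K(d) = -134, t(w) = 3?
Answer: 330660901/9511122411 ≈ 0.034766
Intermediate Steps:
F(T) = 27/T³
k = 46/1323 (k = (-134 + (-69 - 55)*3)/(-24665 + 10112) = (-134 - 124*3)/(-14553) = (-134 - 372)*(-1/14553) = -506*(-1/14553) = 46/1323 ≈ 0.034769)
F(-193) + k = 27/(-193)³ + 46/1323 = 27*(-1/7189057) + 46/1323 = -27/7189057 + 46/1323 = 330660901/9511122411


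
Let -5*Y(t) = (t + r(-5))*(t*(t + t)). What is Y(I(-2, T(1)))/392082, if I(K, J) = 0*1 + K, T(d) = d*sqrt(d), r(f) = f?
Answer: 28/980205 ≈ 2.8565e-5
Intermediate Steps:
T(d) = d**(3/2)
I(K, J) = K (I(K, J) = 0 + K = K)
Y(t) = -2*t**2*(-5 + t)/5 (Y(t) = -(t - 5)*t*(t + t)/5 = -(-5 + t)*t*(2*t)/5 = -(-5 + t)*2*t**2/5 = -2*t**2*(-5 + t)/5)
Y(I(-2, T(1)))/392082 = ((2/5)*(-2)**2*(5 - 1*(-2)))/392082 = ((2/5)*4*(5 + 2))*(1/392082) = ((2/5)*4*7)*(1/392082) = (56/5)*(1/392082) = 28/980205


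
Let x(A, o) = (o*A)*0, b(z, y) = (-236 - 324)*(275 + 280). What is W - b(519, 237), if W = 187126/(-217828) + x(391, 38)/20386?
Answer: 33850377637/108914 ≈ 3.1080e+5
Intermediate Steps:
b(z, y) = -310800 (b(z, y) = -560*555 = -310800)
x(A, o) = 0 (x(A, o) = (A*o)*0 = 0)
W = -93563/108914 (W = 187126/(-217828) + 0/20386 = 187126*(-1/217828) + 0*(1/20386) = -93563/108914 + 0 = -93563/108914 ≈ -0.85905)
W - b(519, 237) = -93563/108914 - 1*(-310800) = -93563/108914 + 310800 = 33850377637/108914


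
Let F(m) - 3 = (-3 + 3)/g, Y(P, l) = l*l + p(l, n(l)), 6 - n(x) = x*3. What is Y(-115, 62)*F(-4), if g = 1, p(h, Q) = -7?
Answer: 11511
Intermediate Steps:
n(x) = 6 - 3*x (n(x) = 6 - x*3 = 6 - 3*x)
Y(P, l) = -7 + l**2 (Y(P, l) = l*l - 7 = l**2 - 7 = -7 + l**2)
F(m) = 3 (F(m) = 3 + (-3 + 3)/1 = 3 + 0*1 = 3 + 0 = 3)
Y(-115, 62)*F(-4) = (-7 + 62**2)*3 = (-7 + 3844)*3 = 3837*3 = 11511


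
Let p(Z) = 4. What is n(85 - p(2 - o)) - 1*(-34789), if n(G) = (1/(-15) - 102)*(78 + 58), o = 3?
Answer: 313619/15 ≈ 20908.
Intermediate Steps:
n(G) = -208216/15 (n(G) = (-1/15 - 102)*136 = -1531/15*136 = -208216/15)
n(85 - p(2 - o)) - 1*(-34789) = -208216/15 - 1*(-34789) = -208216/15 + 34789 = 313619/15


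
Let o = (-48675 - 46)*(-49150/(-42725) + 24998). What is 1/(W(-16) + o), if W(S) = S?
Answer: -1709/2081534009452 ≈ -8.2103e-10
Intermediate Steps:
o = -2081533982108/1709 (o = -48721*(-49150*(-1/42725) + 24998) = -48721*(1966/1709 + 24998) = -48721*42723548/1709 = -2081533982108/1709 ≈ -1.2180e+9)
1/(W(-16) + o) = 1/(-16 - 2081533982108/1709) = 1/(-2081534009452/1709) = -1709/2081534009452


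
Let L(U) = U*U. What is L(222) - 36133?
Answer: 13151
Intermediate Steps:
L(U) = U**2
L(222) - 36133 = 222**2 - 36133 = 49284 - 36133 = 13151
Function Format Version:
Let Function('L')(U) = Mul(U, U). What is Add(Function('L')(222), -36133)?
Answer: 13151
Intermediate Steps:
Function('L')(U) = Pow(U, 2)
Add(Function('L')(222), -36133) = Add(Pow(222, 2), -36133) = Add(49284, -36133) = 13151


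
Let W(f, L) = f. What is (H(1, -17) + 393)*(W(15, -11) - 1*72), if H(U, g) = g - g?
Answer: -22401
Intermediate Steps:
H(U, g) = 0
(H(1, -17) + 393)*(W(15, -11) - 1*72) = (0 + 393)*(15 - 1*72) = 393*(15 - 72) = 393*(-57) = -22401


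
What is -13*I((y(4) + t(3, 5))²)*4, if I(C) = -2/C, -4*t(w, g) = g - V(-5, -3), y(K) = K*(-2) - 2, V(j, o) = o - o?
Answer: 1664/2025 ≈ 0.82173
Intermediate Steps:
V(j, o) = 0
y(K) = -2 - 2*K (y(K) = -2*K - 2 = -2 - 2*K)
t(w, g) = -g/4 (t(w, g) = -(g - 1*0)/4 = -(g + 0)/4 = -g/4)
-13*I((y(4) + t(3, 5))²)*4 = -(-26)/(((-2 - 2*4) - ¼*5)²)*4 = -(-26)/(((-2 - 8) - 5/4)²)*4 = -(-26)/((-10 - 5/4)²)*4 = -(-26)/((-45/4)²)*4 = -(-26)/2025/16*4 = -(-26)*16/2025*4 = -13*(-32/2025)*4 = (416/2025)*4 = 1664/2025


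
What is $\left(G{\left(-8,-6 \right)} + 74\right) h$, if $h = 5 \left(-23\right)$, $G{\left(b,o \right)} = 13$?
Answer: $-10005$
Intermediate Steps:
$h = -115$
$\left(G{\left(-8,-6 \right)} + 74\right) h = \left(13 + 74\right) \left(-115\right) = 87 \left(-115\right) = -10005$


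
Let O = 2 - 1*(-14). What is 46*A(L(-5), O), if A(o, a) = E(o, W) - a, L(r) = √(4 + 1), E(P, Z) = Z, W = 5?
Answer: -506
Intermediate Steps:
L(r) = √5
O = 16 (O = 2 + 14 = 16)
A(o, a) = 5 - a
46*A(L(-5), O) = 46*(5 - 1*16) = 46*(5 - 16) = 46*(-11) = -506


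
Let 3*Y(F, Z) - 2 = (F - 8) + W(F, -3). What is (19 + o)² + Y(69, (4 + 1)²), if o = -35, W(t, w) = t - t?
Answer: 277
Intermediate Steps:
W(t, w) = 0
Y(F, Z) = -2 + F/3 (Y(F, Z) = ⅔ + ((F - 8) + 0)/3 = ⅔ + ((-8 + F) + 0)/3 = ⅔ + (-8 + F)/3 = ⅔ + (-8/3 + F/3) = -2 + F/3)
(19 + o)² + Y(69, (4 + 1)²) = (19 - 35)² + (-2 + (⅓)*69) = (-16)² + (-2 + 23) = 256 + 21 = 277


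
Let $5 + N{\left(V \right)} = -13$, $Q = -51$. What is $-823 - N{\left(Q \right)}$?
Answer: $-805$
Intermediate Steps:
$N{\left(V \right)} = -18$ ($N{\left(V \right)} = -5 - 13 = -18$)
$-823 - N{\left(Q \right)} = -823 - -18 = -823 + 18 = -805$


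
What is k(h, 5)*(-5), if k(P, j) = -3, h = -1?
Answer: 15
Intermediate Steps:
k(h, 5)*(-5) = -3*(-5) = 15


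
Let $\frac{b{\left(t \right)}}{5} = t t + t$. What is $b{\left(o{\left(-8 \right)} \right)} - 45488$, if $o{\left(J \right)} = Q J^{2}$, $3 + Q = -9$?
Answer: $2899792$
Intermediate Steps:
$Q = -12$ ($Q = -3 - 9 = -12$)
$o{\left(J \right)} = - 12 J^{2}$
$b{\left(t \right)} = 5 t + 5 t^{2}$ ($b{\left(t \right)} = 5 \left(t t + t\right) = 5 \left(t^{2} + t\right) = 5 \left(t + t^{2}\right) = 5 t + 5 t^{2}$)
$b{\left(o{\left(-8 \right)} \right)} - 45488 = 5 \left(- 12 \left(-8\right)^{2}\right) \left(1 - 12 \left(-8\right)^{2}\right) - 45488 = 5 \left(\left(-12\right) 64\right) \left(1 - 768\right) - 45488 = 5 \left(-768\right) \left(1 - 768\right) - 45488 = 5 \left(-768\right) \left(-767\right) - 45488 = 2945280 - 45488 = 2899792$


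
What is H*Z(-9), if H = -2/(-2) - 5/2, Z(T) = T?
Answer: 27/2 ≈ 13.500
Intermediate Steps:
H = -3/2 (H = -2*(-½) - 5*½ = 1 - 5/2 = -3/2 ≈ -1.5000)
H*Z(-9) = -3/2*(-9) = 27/2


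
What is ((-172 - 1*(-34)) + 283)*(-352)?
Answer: -51040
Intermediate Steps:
((-172 - 1*(-34)) + 283)*(-352) = ((-172 + 34) + 283)*(-352) = (-138 + 283)*(-352) = 145*(-352) = -51040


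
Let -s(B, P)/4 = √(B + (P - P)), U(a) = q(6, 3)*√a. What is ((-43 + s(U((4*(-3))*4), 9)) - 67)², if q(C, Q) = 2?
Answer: 4*(55 + 4*√2*3^(¼)*√I)² ≈ 14416.0 + 2538.0*I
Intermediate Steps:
U(a) = 2*√a
s(B, P) = -4*√B (s(B, P) = -4*√(B + (P - P)) = -4*√(B + 0) = -4*√B)
((-43 + s(U((4*(-3))*4), 9)) - 67)² = ((-43 - 4*√2*(√2*((-3)^(¼)*√2))) - 67)² = ((-43 - 4*√2*(2*(-3)^(¼))) - 67)² = ((-43 - 4*√2*(2*3^(¼)*√I)) - 67)² = ((-43 - 4*2*√2*3^(¼)*√I) - 67)² = ((-43 - 8*√2*3^(¼)*√I) - 67)² = (-110 - 8*√2*3^(¼)*√I)²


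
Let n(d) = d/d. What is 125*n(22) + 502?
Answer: 627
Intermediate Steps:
n(d) = 1
125*n(22) + 502 = 125*1 + 502 = 125 + 502 = 627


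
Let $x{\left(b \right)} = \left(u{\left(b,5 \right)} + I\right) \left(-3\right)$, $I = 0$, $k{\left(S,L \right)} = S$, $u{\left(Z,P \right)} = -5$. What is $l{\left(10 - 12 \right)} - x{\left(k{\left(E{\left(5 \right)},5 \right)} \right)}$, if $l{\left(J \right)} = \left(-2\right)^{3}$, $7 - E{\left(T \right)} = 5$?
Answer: $-23$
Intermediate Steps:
$E{\left(T \right)} = 2$ ($E{\left(T \right)} = 7 - 5 = 2$)
$x{\left(b \right)} = 15$ ($x{\left(b \right)} = \left(-5 + 0\right) \left(-3\right) = \left(-5\right) \left(-3\right) = 15$)
$l{\left(J \right)} = -8$
$l{\left(10 - 12 \right)} - x{\left(k{\left(E{\left(5 \right)},5 \right)} \right)} = -8 - 15 = -23$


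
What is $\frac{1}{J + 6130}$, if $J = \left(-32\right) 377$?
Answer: $- \frac{1}{5934} \approx -0.00016852$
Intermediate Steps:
$J = -12064$
$\frac{1}{J + 6130} = \frac{1}{-12064 + 6130} = \frac{1}{-5934} = - \frac{1}{5934}$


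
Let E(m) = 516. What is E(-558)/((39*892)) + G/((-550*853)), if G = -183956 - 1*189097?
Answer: 1101654097/1360065850 ≈ 0.81000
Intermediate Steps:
G = -373053 (G = -183956 - 189097 = -373053)
E(-558)/((39*892)) + G/((-550*853)) = 516/((39*892)) - 373053/((-550*853)) = 516/34788 - 373053/(-469150) = 516*(1/34788) - 373053*(-1/469150) = 43/2899 + 373053/469150 = 1101654097/1360065850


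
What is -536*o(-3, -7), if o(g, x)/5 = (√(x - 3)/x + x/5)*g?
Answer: -11256 - 8040*I*√10/7 ≈ -11256.0 - 3632.1*I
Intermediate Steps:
o(g, x) = 5*g*(x/5 + √(-3 + x)/x) (o(g, x) = 5*((√(x - 3)/x + x/5)*g) = 5*((√(-3 + x)/x + x*(⅕))*g) = 5*((√(-3 + x)/x + x/5)*g) = 5*((x/5 + √(-3 + x)/x)*g) = 5*(g*(x/5 + √(-3 + x)/x)) = 5*g*(x/5 + √(-3 + x)/x))
-536*o(-3, -7) = -(-1608)*((-7)² + 5*√(-3 - 7))/(-7) = -(-1608)*(-1)*(49 + 5*√(-10))/7 = -(-1608)*(-1)*(49 + 5*(I*√10))/7 = -(-1608)*(-1)*(49 + 5*I*√10)/7 = -536*(21 + 15*I*√10/7) = -11256 - 8040*I*√10/7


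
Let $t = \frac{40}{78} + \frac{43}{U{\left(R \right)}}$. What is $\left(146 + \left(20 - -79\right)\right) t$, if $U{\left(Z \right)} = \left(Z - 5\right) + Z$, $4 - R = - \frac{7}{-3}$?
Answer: $- \frac{241619}{39} \approx -6195.4$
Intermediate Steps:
$R = \frac{5}{3}$ ($R = 4 - - \frac{7}{-3} = 4 - \left(-7\right) \left(- \frac{1}{3}\right) = 4 - \frac{7}{3} = \frac{5}{3} \approx 1.6667$)
$U{\left(Z \right)} = -5 + 2 Z$ ($U{\left(Z \right)} = \left(-5 + Z\right) + Z = -5 + 2 Z$)
$t = - \frac{4931}{195}$ ($t = \frac{40}{78} + \frac{43}{-5 + 2 \cdot \frac{5}{3}} = 40 \cdot \frac{1}{78} + \frac{43}{-5 + \frac{10}{3}} = \frac{20}{39} + \frac{43}{- \frac{5}{3}} = \frac{20}{39} + 43 \left(- \frac{3}{5}\right) = \frac{20}{39} - \frac{129}{5} = - \frac{4931}{195} \approx -25.287$)
$\left(146 + \left(20 - -79\right)\right) t = \left(146 + \left(20 - -79\right)\right) \left(- \frac{4931}{195}\right) = \left(146 + \left(20 + 79\right)\right) \left(- \frac{4931}{195}\right) = \left(146 + 99\right) \left(- \frac{4931}{195}\right) = 245 \left(- \frac{4931}{195}\right) = - \frac{241619}{39}$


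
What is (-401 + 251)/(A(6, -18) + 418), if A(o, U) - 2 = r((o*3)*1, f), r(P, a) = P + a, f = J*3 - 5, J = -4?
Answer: -150/421 ≈ -0.35629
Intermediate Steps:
f = -17 (f = -4*3 - 5 = -12 - 5 = -17)
A(o, U) = -15 + 3*o (A(o, U) = 2 + ((o*3)*1 - 17) = 2 + ((3*o)*1 - 17) = 2 + (3*o - 17) = 2 + (-17 + 3*o) = -15 + 3*o)
(-401 + 251)/(A(6, -18) + 418) = (-401 + 251)/((-15 + 3*6) + 418) = -150/((-15 + 18) + 418) = -150/(3 + 418) = -150/421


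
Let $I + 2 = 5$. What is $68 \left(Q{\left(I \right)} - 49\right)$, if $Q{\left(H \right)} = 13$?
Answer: $-2448$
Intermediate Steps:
$I = 3$ ($I = -2 + 5 = 3$)
$68 \left(Q{\left(I \right)} - 49\right) = 68 \left(13 - 49\right) = 68 \left(-36\right) = -2448$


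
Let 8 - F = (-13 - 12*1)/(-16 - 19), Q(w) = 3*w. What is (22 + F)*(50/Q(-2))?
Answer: -5125/21 ≈ -244.05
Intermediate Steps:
F = 51/7 (F = 8 - (-13 - 12*1)/(-16 - 19) = 8 - (-13 - 12)/(-35) = 8 - (-25)*(-1)/35 = 8 - 1*5/7 = 8 - 5/7 = 51/7 ≈ 7.2857)
(22 + F)*(50/Q(-2)) = (22 + 51/7)*(50/((3*(-2)))) = 205*(50/(-6))/7 = 205*(50*(-1/6))/7 = (205/7)*(-25/3) = -5125/21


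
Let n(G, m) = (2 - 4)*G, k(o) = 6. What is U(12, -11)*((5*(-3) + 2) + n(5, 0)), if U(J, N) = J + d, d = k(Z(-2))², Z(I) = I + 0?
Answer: -1104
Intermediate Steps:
Z(I) = I
n(G, m) = -2*G
d = 36 (d = 6² = 36)
U(J, N) = 36 + J (U(J, N) = J + 36 = 36 + J)
U(12, -11)*((5*(-3) + 2) + n(5, 0)) = (36 + 12)*((5*(-3) + 2) - 2*5) = 48*((-15 + 2) - 10) = 48*(-13 - 10) = 48*(-23) = -1104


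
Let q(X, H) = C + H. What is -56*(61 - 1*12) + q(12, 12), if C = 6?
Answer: -2726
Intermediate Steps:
q(X, H) = 6 + H
-56*(61 - 1*12) + q(12, 12) = -56*(61 - 1*12) + (6 + 12) = -56*(61 - 12) + 18 = -56*49 + 18 = -2744 + 18 = -2726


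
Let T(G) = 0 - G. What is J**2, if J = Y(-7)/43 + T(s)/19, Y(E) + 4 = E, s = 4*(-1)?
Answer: 1369/667489 ≈ 0.0020510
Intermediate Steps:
s = -4
Y(E) = -4 + E
T(G) = -G
J = -37/817 (J = (-4 - 7)/43 - 1*(-4)/19 = -11*1/43 + 4*(1/19) = -11/43 + 4/19 = -37/817 ≈ -0.045288)
J**2 = (-37/817)**2 = 1369/667489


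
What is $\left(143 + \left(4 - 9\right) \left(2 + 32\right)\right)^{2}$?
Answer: $729$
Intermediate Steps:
$\left(143 + \left(4 - 9\right) \left(2 + 32\right)\right)^{2} = \left(143 - 170\right)^{2} = \left(-27\right)^{2} = 729$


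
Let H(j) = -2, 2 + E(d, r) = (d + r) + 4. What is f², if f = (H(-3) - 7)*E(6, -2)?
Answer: 2916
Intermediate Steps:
E(d, r) = 2 + d + r (E(d, r) = -2 + ((d + r) + 4) = -2 + (4 + d + r) = 2 + d + r)
f = -54 (f = (-2 - 7)*(2 + 6 - 2) = -9*6 = -54)
f² = (-54)² = 2916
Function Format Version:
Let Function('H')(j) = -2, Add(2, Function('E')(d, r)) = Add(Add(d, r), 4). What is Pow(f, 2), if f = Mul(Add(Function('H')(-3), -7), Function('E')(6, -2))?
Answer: 2916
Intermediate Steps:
Function('E')(d, r) = Add(2, d, r) (Function('E')(d, r) = Add(-2, Add(Add(d, r), 4)) = Add(-2, Add(4, d, r)) = Add(2, d, r))
f = -54 (f = Mul(Add(-2, -7), Add(2, 6, -2)) = Mul(-9, 6) = -54)
Pow(f, 2) = Pow(-54, 2) = 2916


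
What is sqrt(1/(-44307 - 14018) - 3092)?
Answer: I*sqrt(420735322033)/11665 ≈ 55.606*I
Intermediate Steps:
sqrt(1/(-44307 - 14018) - 3092) = sqrt(1/(-58325) - 3092) = sqrt(-1/58325 - 3092) = sqrt(-180340901/58325) = I*sqrt(420735322033)/11665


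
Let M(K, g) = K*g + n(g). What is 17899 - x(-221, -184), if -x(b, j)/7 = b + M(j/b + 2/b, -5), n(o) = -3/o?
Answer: 1387827/85 ≈ 16327.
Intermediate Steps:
M(K, g) = -3/g + K*g (M(K, g) = K*g - 3/g = -3/g + K*g)
x(b, j) = -21/5 - 7*b + 70/b + 35*j/b (x(b, j) = -7*(b + (-3/(-5) + (j/b + 2/b)*(-5))) = -7*(b + (-3*(-⅕) + (2/b + j/b)*(-5))) = -7*(b + (⅗ + (-10/b - 5*j/b))) = -7*(b + (⅗ - 10/b - 5*j/b)) = -7*(⅗ + b - 10/b - 5*j/b) = -21/5 - 7*b + 70/b + 35*j/b)
17899 - x(-221, -184) = 17899 - (-21/5 - 7*(-221) + 70/(-221) + 35*(-184)/(-221)) = 17899 - (-21/5 + 1547 + 70*(-1/221) + 35*(-184)*(-1/221)) = 17899 - (-21/5 + 1547 - 70/221 + 6440/221) = 17899 - 1*133588/85 = 17899 - 133588/85 = 1387827/85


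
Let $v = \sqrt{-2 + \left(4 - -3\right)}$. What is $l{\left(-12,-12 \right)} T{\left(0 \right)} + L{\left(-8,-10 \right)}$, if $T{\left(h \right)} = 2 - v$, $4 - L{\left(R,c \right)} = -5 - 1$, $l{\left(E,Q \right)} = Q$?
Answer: $-14 + 12 \sqrt{5} \approx 12.833$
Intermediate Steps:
$v = \sqrt{5}$ ($v = \sqrt{-2 + \left(4 + 3\right)} = \sqrt{-2 + 7} = \sqrt{5} \approx 2.2361$)
$L{\left(R,c \right)} = 10$ ($L{\left(R,c \right)} = 4 - \left(-5 - 1\right) = 4 - -6 = 4 + 6 = 10$)
$T{\left(h \right)} = 2 - \sqrt{5}$
$l{\left(-12,-12 \right)} T{\left(0 \right)} + L{\left(-8,-10 \right)} = - 12 \left(2 - \sqrt{5}\right) + 10 = \left(-24 + 12 \sqrt{5}\right) + 10 = -14 + 12 \sqrt{5}$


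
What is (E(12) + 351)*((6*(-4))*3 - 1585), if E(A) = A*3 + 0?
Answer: -641259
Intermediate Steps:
E(A) = 3*A (E(A) = 3*A + 0 = 3*A)
(E(12) + 351)*((6*(-4))*3 - 1585) = (3*12 + 351)*((6*(-4))*3 - 1585) = (36 + 351)*(-24*3 - 1585) = 387*(-72 - 1585) = 387*(-1657) = -641259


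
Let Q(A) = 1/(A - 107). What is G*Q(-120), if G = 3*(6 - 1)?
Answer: -15/227 ≈ -0.066079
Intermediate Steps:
Q(A) = 1/(-107 + A)
G = 15 (G = 3*5 = 15)
G*Q(-120) = 15/(-107 - 120) = 15/(-227) = 15*(-1/227) = -15/227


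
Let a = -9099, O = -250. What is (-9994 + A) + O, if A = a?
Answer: -19343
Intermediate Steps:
A = -9099
(-9994 + A) + O = (-9994 - 9099) - 250 = -19093 - 250 = -19343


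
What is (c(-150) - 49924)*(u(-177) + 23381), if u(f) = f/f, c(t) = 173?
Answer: -1163277882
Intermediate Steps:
u(f) = 1
(c(-150) - 49924)*(u(-177) + 23381) = (173 - 49924)*(1 + 23381) = -49751*23382 = -1163277882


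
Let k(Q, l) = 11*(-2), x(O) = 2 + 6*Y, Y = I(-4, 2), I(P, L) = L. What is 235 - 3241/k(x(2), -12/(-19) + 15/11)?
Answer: 8411/22 ≈ 382.32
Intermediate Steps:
Y = 2
x(O) = 14 (x(O) = 2 + 6*2 = 2 + 12 = 14)
k(Q, l) = -22
235 - 3241/k(x(2), -12/(-19) + 15/11) = 235 - 3241/(-22) = 235 - 3241*(-1/22) = 235 + 3241/22 = 8411/22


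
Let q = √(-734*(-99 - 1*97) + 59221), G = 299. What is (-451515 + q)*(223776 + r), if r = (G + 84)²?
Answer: -167270504475 + 1111395*√22565 ≈ -1.6710e+11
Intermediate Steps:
r = 146689 (r = (299 + 84)² = 383² = 146689)
q = 3*√22565 (q = √(-734*(-99 - 97) + 59221) = √(-734*(-196) + 59221) = √(143864 + 59221) = √203085 = 3*√22565 ≈ 450.65)
(-451515 + q)*(223776 + r) = (-451515 + 3*√22565)*(223776 + 146689) = (-451515 + 3*√22565)*370465 = -167270504475 + 1111395*√22565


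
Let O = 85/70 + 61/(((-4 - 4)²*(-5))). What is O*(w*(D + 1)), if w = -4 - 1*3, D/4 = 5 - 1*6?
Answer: 6879/320 ≈ 21.497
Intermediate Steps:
D = -4 (D = 4*(5 - 1*6) = 4*(5 - 6) = 4*(-1) = -4)
w = -7 (w = -4 - 3 = -7)
O = 2293/2240 (O = 85*(1/70) + 61/(((-8)²*(-5))) = 17/14 + 61/((64*(-5))) = 17/14 + 61/(-320) = 17/14 + 61*(-1/320) = 17/14 - 61/320 = 2293/2240 ≈ 1.0237)
O*(w*(D + 1)) = 2293*(-7*(-4 + 1))/2240 = 2293*(-7*(-3))/2240 = (2293/2240)*21 = 6879/320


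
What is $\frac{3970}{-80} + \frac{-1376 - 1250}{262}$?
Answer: $- \frac{62511}{1048} \approx -59.648$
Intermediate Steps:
$\frac{3970}{-80} + \frac{-1376 - 1250}{262} = 3970 \left(- \frac{1}{80}\right) + \left(-1376 - 1250\right) \frac{1}{262} = - \frac{397}{8} - \frac{1313}{131} = - \frac{62511}{1048}$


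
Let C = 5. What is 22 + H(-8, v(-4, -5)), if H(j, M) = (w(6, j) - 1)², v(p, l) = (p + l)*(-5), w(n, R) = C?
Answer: 38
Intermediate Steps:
w(n, R) = 5
v(p, l) = -5*l - 5*p (v(p, l) = (l + p)*(-5) = -5*l - 5*p)
H(j, M) = 16 (H(j, M) = (5 - 1)² = 4² = 16)
22 + H(-8, v(-4, -5)) = 22 + 16 = 38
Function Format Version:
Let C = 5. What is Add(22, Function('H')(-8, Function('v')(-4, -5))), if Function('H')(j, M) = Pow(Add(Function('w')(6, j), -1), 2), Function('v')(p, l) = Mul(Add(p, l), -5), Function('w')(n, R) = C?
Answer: 38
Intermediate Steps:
Function('w')(n, R) = 5
Function('v')(p, l) = Add(Mul(-5, l), Mul(-5, p)) (Function('v')(p, l) = Mul(Add(l, p), -5) = Add(Mul(-5, l), Mul(-5, p)))
Function('H')(j, M) = 16 (Function('H')(j, M) = Pow(Add(5, -1), 2) = Pow(4, 2) = 16)
Add(22, Function('H')(-8, Function('v')(-4, -5))) = Add(22, 16) = 38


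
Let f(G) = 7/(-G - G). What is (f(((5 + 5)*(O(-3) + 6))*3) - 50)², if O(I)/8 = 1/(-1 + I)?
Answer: 144168049/57600 ≈ 2502.9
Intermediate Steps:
O(I) = 8/(-1 + I)
f(G) = -7/(2*G) (f(G) = 7/((-2*G)) = 7*(-1/(2*G)) = -7/(2*G))
(f(((5 + 5)*(O(-3) + 6))*3) - 50)² = (-7*1/(3*(5 + 5)*(8/(-1 - 3) + 6))/2 - 50)² = (-7*1/(30*(8/(-4) + 6))/2 - 50)² = (-7*1/(30*(8*(-¼) + 6))/2 - 50)² = (-7*1/(30*(-2 + 6))/2 - 50)² = (-7/(2*((10*4)*3)) - 50)² = (-7/(2*(40*3)) - 50)² = (-7/2/120 - 50)² = (-7/2*1/120 - 50)² = (-7/240 - 50)² = (-12007/240)² = 144168049/57600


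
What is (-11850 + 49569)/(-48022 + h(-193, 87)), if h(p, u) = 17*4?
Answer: -37719/47954 ≈ -0.78657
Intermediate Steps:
h(p, u) = 68
(-11850 + 49569)/(-48022 + h(-193, 87)) = (-11850 + 49569)/(-48022 + 68) = 37719/(-47954) = 37719*(-1/47954) = -37719/47954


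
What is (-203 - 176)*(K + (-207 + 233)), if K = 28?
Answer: -20466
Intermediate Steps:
(-203 - 176)*(K + (-207 + 233)) = (-203 - 176)*(28 + (-207 + 233)) = -379*(28 + 26) = -379*54 = -20466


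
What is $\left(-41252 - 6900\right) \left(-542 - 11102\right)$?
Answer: $560681888$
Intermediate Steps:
$\left(-41252 - 6900\right) \left(-542 - 11102\right) = \left(-48152\right) \left(-11644\right) = 560681888$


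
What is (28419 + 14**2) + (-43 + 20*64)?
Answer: 29852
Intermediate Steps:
(28419 + 14**2) + (-43 + 20*64) = (28419 + 196) + (-43 + 1280) = 28615 + 1237 = 29852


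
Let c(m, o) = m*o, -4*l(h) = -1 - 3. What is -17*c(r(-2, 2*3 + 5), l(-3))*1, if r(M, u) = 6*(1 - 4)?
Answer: 306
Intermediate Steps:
l(h) = 1 (l(h) = -(-1 - 3)/4 = -¼*(-4) = 1)
r(M, u) = -18 (r(M, u) = 6*(-3) = -18)
-17*c(r(-2, 2*3 + 5), l(-3))*1 = -(-306)*1 = -17*(-18)*1 = 306*1 = 306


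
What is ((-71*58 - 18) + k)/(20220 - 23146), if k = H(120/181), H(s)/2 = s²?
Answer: 67735348/47929343 ≈ 1.4132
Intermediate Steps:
H(s) = 2*s²
k = 28800/32761 (k = 2*(120/181)² = 2*(14400/32761) = 28800/32761 ≈ 0.87909)
((-71*58 - 18) + k)/(20220 - 23146) = ((-71*58 - 18) + 28800/32761)/(20220 - 23146) = ((-4118 - 18) + 28800/32761)/(-2926) = (-4136 + 28800/32761)*(-1/2926) = -135470696/32761*(-1/2926) = 67735348/47929343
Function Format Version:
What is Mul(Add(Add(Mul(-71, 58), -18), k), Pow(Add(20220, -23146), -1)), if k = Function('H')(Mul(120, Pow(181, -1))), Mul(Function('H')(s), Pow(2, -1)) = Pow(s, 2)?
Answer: Rational(67735348, 47929343) ≈ 1.4132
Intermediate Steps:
Function('H')(s) = Mul(2, Pow(s, 2))
k = Rational(28800, 32761) (k = Mul(2, Pow(Mul(120, Pow(181, -1)), 2)) = Mul(2, Pow(Mul(120, Rational(1, 181)), 2)) = Mul(2, Pow(Rational(120, 181), 2)) = Mul(2, Rational(14400, 32761)) = Rational(28800, 32761) ≈ 0.87909)
Mul(Add(Add(Mul(-71, 58), -18), k), Pow(Add(20220, -23146), -1)) = Mul(Add(Add(Mul(-71, 58), -18), Rational(28800, 32761)), Pow(Add(20220, -23146), -1)) = Mul(Add(Add(-4118, -18), Rational(28800, 32761)), Pow(-2926, -1)) = Mul(Add(-4136, Rational(28800, 32761)), Rational(-1, 2926)) = Mul(Rational(-135470696, 32761), Rational(-1, 2926)) = Rational(67735348, 47929343)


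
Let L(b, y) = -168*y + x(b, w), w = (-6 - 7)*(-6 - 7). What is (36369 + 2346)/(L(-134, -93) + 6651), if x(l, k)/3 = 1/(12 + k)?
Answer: 2335805/1343926 ≈ 1.7380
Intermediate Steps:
w = 169 (w = -13*(-13) = 169)
x(l, k) = 3/(12 + k)
L(b, y) = 3/181 - 168*y (L(b, y) = -168*y + 3/(12 + 169) = -168*y + 3/181 = 3/181 - 168*y)
(36369 + 2346)/(L(-134, -93) + 6651) = (36369 + 2346)/((3/181 - 168*(-93)) + 6651) = 38715/((3/181 + 15624) + 6651) = 38715/(2827947/181 + 6651) = 38715/(4031778/181) = 38715*(181/4031778) = 2335805/1343926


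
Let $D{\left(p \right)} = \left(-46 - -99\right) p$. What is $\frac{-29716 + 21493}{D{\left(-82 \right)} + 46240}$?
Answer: $- \frac{8223}{41894} \approx -0.19628$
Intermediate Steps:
$D{\left(p \right)} = 53 p$ ($D{\left(p \right)} = \left(-46 + 99\right) p = 53 p$)
$\frac{-29716 + 21493}{D{\left(-82 \right)} + 46240} = \frac{-29716 + 21493}{53 \left(-82\right) + 46240} = - \frac{8223}{-4346 + 46240} = - \frac{8223}{41894}$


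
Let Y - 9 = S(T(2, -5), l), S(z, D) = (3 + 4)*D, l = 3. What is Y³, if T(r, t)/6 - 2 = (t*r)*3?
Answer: 27000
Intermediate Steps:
T(r, t) = 12 + 18*r*t (T(r, t) = 12 + 6*((t*r)*3) = 12 + 6*((r*t)*3) = 12 + 6*(3*r*t) = 12 + 18*r*t)
S(z, D) = 7*D
Y = 30 (Y = 9 + 7*3 = 9 + 21 = 30)
Y³ = 30³ = 27000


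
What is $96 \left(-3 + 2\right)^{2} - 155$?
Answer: $-59$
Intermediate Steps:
$96 \left(-3 + 2\right)^{2} - 155 = 96 \left(-1\right)^{2} - 155 = 96 \cdot 1 - 155 = 96 - 155 = -59$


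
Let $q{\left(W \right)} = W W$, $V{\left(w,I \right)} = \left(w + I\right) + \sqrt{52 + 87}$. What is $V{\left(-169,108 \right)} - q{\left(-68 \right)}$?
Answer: $-4685 + \sqrt{139} \approx -4673.2$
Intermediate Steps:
$V{\left(w,I \right)} = I + w + \sqrt{139}$ ($V{\left(w,I \right)} = \left(I + w\right) + \sqrt{139} = I + w + \sqrt{139}$)
$q{\left(W \right)} = W^{2}$
$V{\left(-169,108 \right)} - q{\left(-68 \right)} = \left(108 - 169 + \sqrt{139}\right) - \left(-68\right)^{2} = \left(-61 + \sqrt{139}\right) - 4624 = -4685 + \sqrt{139}$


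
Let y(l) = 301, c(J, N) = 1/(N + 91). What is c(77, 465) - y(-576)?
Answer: -167355/556 ≈ -301.00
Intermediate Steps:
c(J, N) = 1/(91 + N)
c(77, 465) - y(-576) = 1/(91 + 465) - 1*301 = 1/556 - 301 = -167355/556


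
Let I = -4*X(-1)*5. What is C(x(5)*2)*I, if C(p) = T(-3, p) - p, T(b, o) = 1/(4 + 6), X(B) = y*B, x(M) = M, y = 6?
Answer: -1188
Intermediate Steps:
X(B) = 6*B
T(b, o) = ⅒ (T(b, o) = 1/10 = ⅒)
C(p) = ⅒ - p
I = 120 (I = -4*6*(-1)*5 = -(-24)*5 = -4*(-30) = 120)
C(x(5)*2)*I = (⅒ - 5*2)*120 = (⅒ - 1*10)*120 = (⅒ - 10)*120 = -99/10*120 = -1188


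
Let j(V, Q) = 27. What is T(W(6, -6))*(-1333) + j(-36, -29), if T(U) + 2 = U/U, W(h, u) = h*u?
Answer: 1360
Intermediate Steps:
T(U) = -1 (T(U) = -2 + U/U = -2 + 1 = -1)
T(W(6, -6))*(-1333) + j(-36, -29) = -1*(-1333) + 27 = 1333 + 27 = 1360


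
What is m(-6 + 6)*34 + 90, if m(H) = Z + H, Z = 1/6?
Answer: 287/3 ≈ 95.667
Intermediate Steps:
Z = ⅙ (Z = 1*(⅙) = ⅙ ≈ 0.16667)
m(H) = ⅙ + H
m(-6 + 6)*34 + 90 = (⅙ + (-6 + 6))*34 + 90 = (⅙ + 0)*34 + 90 = (⅙)*34 + 90 = 17/3 + 90 = 287/3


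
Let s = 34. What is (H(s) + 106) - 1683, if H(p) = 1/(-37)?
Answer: -58350/37 ≈ -1577.0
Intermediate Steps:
H(p) = -1/37
(H(s) + 106) - 1683 = (-1/37 + 106) - 1683 = 3921/37 - 1683 = -58350/37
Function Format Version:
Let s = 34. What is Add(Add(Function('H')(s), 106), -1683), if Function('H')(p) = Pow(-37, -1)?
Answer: Rational(-58350, 37) ≈ -1577.0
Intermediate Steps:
Function('H')(p) = Rational(-1, 37)
Add(Add(Function('H')(s), 106), -1683) = Add(Add(Rational(-1, 37), 106), -1683) = Add(Rational(3921, 37), -1683) = Rational(-58350, 37)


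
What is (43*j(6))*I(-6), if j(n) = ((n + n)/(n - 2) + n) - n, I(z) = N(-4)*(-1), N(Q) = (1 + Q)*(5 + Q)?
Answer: 387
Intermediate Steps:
I(z) = 3 (I(z) = (5 + (-4)**2 + 6*(-4))*(-1) = (5 + 16 - 24)*(-1) = -3*(-1) = 3)
j(n) = 2*n/(-2 + n) (j(n) = ((2*n)/(-2 + n) + n) - n = (2*n/(-2 + n) + n) - n = (n + 2*n/(-2 + n)) - n = 2*n/(-2 + n))
(43*j(6))*I(-6) = (43*(2*6/(-2 + 6)))*3 = (43*(2*6/4))*3 = (43*(2*6*(1/4)))*3 = (43*3)*3 = 129*3 = 387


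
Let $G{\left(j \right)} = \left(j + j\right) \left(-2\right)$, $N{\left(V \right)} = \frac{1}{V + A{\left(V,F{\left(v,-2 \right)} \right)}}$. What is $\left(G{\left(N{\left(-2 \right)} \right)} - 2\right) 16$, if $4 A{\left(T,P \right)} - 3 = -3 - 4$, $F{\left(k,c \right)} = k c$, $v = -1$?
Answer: $- \frac{32}{3} \approx -10.667$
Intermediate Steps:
$F{\left(k,c \right)} = c k$
$A{\left(T,P \right)} = -1$ ($A{\left(T,P \right)} = \frac{3}{4} + \frac{-3 - 4}{4} = \frac{3}{4} + \frac{1}{4} \left(-7\right) = \frac{3}{4} - \frac{7}{4} = -1$)
$N{\left(V \right)} = \frac{1}{-1 + V}$ ($N{\left(V \right)} = \frac{1}{V - 1} = \frac{1}{-1 + V}$)
$G{\left(j \right)} = - 4 j$ ($G{\left(j \right)} = 2 j \left(-2\right) = - 4 j$)
$\left(G{\left(N{\left(-2 \right)} \right)} - 2\right) 16 = \left(- \frac{4}{-1 - 2} - 2\right) 16 = \left(- \frac{4}{-3} - 2\right) 16 = \left(\left(-4\right) \left(- \frac{1}{3}\right) - 2\right) 16 = \left(\frac{4}{3} - 2\right) 16 = \left(- \frac{2}{3}\right) 16 = - \frac{32}{3}$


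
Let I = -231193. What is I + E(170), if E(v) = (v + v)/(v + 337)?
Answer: -117214511/507 ≈ -2.3119e+5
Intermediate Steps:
E(v) = 2*v/(337 + v) (E(v) = (2*v)/(337 + v) = 2*v/(337 + v))
I + E(170) = -231193 + 2*170/(337 + 170) = -231193 + 2*170/507 = -231193 + 2*170*(1/507) = -231193 + 340/507 = -117214511/507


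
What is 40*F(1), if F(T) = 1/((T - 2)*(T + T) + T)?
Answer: -40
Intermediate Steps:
F(T) = 1/(T + 2*T*(-2 + T)) (F(T) = 1/((-2 + T)*(2*T) + T) = 1/(2*T*(-2 + T) + T) = 1/(T + 2*T*(-2 + T)))
40*F(1) = 40*(1/(1*(-3 + 2*1))) = 40*(1/(-3 + 2)) = 40*(1/(-1)) = 40*(1*(-1)) = 40*(-1) = -40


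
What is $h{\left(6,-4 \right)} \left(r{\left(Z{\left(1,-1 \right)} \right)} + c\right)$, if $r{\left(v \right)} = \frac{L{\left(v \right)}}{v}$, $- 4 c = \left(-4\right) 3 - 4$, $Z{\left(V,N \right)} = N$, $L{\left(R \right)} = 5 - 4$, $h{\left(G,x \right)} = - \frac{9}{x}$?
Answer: $\frac{27}{4} \approx 6.75$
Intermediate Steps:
$L{\left(R \right)} = 1$
$c = 4$ ($c = - \frac{\left(-4\right) 3 - 4}{4} = - \frac{-12 - 4}{4} = \left(- \frac{1}{4}\right) \left(-16\right) = 4$)
$r{\left(v \right)} = \frac{1}{v}$ ($r{\left(v \right)} = 1 \frac{1}{v} = \frac{1}{v}$)
$h{\left(6,-4 \right)} \left(r{\left(Z{\left(1,-1 \right)} \right)} + c\right) = - \frac{9}{-4} \left(\frac{1}{-1} + 4\right) = \left(-9\right) \left(- \frac{1}{4}\right) \left(-1 + 4\right) = \frac{9}{4} \cdot 3 = \frac{27}{4}$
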